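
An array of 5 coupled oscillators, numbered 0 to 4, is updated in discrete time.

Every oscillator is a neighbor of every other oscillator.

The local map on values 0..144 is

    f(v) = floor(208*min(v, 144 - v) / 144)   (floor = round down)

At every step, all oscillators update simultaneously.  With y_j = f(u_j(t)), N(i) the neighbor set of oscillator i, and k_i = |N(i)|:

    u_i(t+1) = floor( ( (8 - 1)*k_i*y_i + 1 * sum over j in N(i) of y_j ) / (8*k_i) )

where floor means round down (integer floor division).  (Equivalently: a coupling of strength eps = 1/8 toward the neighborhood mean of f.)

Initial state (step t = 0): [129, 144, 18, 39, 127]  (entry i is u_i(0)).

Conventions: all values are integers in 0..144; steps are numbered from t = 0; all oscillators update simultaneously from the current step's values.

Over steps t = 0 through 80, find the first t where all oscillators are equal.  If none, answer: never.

Answer: never
Key observation: The state at step 11 reappears at step 15 — the system is in a cycle of period 4 from step 11 on.  No step 0..15 is synchronized, and the cycle repeats forever, so no step up to 80 (or ever) has all oscillators equal.

Derivation:
t=0: [129, 144, 18, 39, 127]  (not all equal)
t=1: [21, 3, 25, 51, 24]  (not all equal)
t=2: [30, 8, 35, 67, 34]  (not all equal)
t=3: [44, 17, 49, 88, 49]  (not all equal)
t=4: [62, 29, 68, 77, 68]  (not all equal)
t=5: [88, 47, 95, 94, 95]  (not all equal)
t=6: [78, 67, 70, 71, 70]  (not all equal)
t=7: [95, 96, 100, 101, 100]  (not all equal)
t=8: [69, 68, 63, 62, 63]  (not all equal)
t=9: [98, 97, 91, 89, 91]  (not all equal)
t=10: [67, 67, 75, 78, 75]  (not all equal)
t=11: [96, 96, 98, 95, 98]  (not all equal)
t=12: [68, 68, 66, 69, 66]  (not all equal)
t=13: [97, 97, 95, 98, 95]  (not all equal)
t=14: [67, 67, 69, 66, 69]  (not all equal)
t=15: [96, 96, 98, 95, 98]  (not all equal)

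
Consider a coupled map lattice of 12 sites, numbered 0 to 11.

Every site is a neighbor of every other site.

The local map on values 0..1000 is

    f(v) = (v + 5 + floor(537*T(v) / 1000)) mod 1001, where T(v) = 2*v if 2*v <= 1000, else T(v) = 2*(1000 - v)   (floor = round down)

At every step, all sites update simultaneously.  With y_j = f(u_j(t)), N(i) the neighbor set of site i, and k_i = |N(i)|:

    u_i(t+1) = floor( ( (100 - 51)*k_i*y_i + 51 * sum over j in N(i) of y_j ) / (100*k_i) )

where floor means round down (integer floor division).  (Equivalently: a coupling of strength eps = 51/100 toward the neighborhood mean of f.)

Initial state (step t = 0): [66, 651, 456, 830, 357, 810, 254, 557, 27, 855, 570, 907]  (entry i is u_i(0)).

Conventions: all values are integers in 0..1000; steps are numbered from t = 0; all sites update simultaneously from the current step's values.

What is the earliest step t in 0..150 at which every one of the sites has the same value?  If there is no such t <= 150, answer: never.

Simulating step by step:
t=0: [66, 651, 456, 830, 357, 810, 254, 557, 27, 855, 570, 907]  (not all equal)
t=1: [182, 132, 541, 126, 450, 127, 355, 135, 146, 126, 135, 124]  (not all equal)
t=2: [369, 323, 216, 317, 616, 318, 528, 325, 336, 317, 325, 316]  (not all equal)
t=3: [650, 608, 509, 603, 323, 603, 326, 610, 620, 603, 610, 602]  (not all equal)
t=4: [90, 92, 95, 92, 377, 92, 380, 92, 92, 92, 92, 92]  (not all equal)
t=5: [248, 250, 253, 250, 512, 250, 515, 250, 250, 250, 250, 250]  (not all equal)
t=6: [476, 478, 480, 478, 263, 478, 263, 478, 478, 478, 478, 478]  (not all equal)
t=7: [952, 954, 956, 954, 756, 954, 756, 954, 954, 954, 954, 954]  (not all equal)
t=8: [8, 8, 8, 8, 15, 8, 15, 8, 8, 8, 8, 8]  (not all equal)
t=9: [22, 22, 22, 22, 29, 22, 29, 22, 22, 22, 22, 22]  (not all equal)
t=10: [51, 51, 51, 51, 58, 51, 58, 51, 51, 51, 51, 51]  (not all equal)
t=11: [111, 111, 111, 111, 118, 111, 118, 111, 111, 111, 111, 111]  (not all equal)
t=12: [236, 236, 236, 236, 242, 236, 242, 236, 236, 236, 236, 236]  (not all equal)
t=13: [495, 495, 495, 495, 500, 495, 500, 495, 495, 495, 495, 495]  (not all equal)
t=14: [31, 31, 31, 31, 35, 31, 35, 31, 31, 31, 31, 31]  (not all equal)
t=15: [69, 69, 69, 69, 73, 69, 73, 69, 69, 69, 69, 69]  (not all equal)
t=16: [148, 148, 148, 148, 152, 148, 152, 148, 148, 148, 148, 148]  (not all equal)
t=17: [311, 311, 311, 311, 315, 311, 315, 311, 311, 311, 311, 311]  (not all equal)
t=18: [650, 650, 650, 650, 654, 650, 654, 650, 650, 650, 650, 650]  (not all equal)
t=19: [29, 29, 29, 29, 29, 29, 29, 29, 29, 29, 29, 29]  (all equal)

Answer: 19
Key observation: Synchronization is absorbing here: once all sites are equal they stay equal, and step 19 is the first all-equal step.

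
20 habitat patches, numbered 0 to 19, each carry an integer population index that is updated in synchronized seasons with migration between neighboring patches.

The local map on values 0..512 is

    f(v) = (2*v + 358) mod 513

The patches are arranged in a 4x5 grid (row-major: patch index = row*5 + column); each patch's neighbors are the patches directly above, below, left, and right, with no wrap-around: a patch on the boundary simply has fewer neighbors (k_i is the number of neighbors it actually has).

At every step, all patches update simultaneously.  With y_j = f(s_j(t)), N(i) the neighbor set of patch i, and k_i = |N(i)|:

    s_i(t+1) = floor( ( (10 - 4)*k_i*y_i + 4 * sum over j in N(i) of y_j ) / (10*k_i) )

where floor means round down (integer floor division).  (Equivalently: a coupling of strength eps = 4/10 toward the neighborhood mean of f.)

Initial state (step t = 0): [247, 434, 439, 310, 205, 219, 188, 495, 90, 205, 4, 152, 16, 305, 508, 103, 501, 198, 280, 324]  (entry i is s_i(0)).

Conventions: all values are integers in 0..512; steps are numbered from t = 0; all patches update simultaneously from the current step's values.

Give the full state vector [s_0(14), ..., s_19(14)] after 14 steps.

Answer: [324, 177, 285, 241, 288, 327, 145, 203, 79, 160, 421, 215, 148, 81, 227, 371, 205, 267, 116, 167]

Derivation:
t=0: [247, 434, 439, 310, 205, 219, 188, 495, 90, 205, 4, 152, 16, 305, 508, 103, 501, 198, 280, 324]
t=1: [300, 222, 257, 344, 297, 293, 228, 277, 164, 236, 284, 220, 350, 389, 369, 170, 259, 295, 401, 446]
t=2: [411, 320, 309, 141, 330, 413, 321, 325, 188, 281, 367, 281, 142, 106, 128, 266, 338, 331, 182, 175]
t=3: [221, 438, 425, 234, 409, 189, 446, 427, 241, 354, 165, 313, 224, 100, 148, 241, 176, 350, 226, 179]
t=4: [258, 217, 203, 275, 160, 225, 243, 214, 254, 106, 241, 371, 249, 132, 123, 270, 228, 124, 215, 209]
t=5: [331, 293, 276, 339, 189, 312, 290, 291, 295, 115, 296, 174, 260, 171, 111, 356, 254, 178, 227, 231]
t=6: [484, 435, 353, 146, 150, 463, 407, 418, 330, 141, 356, 273, 319, 228, 116, 184, 270, 256, 272, 257]
t=7: [272, 185, 90, 173, 139, 220, 189, 218, 376, 173, 141, 340, 411, 326, 151, 213, 359, 381, 369, 308]
t=8: [333, 213, 106, 145, 150, 269, 213, 217, 166, 161, 151, 62, 180, 343, 241, 198, 80, 92, 182, 320]
t=9: [437, 274, 125, 131, 147, 353, 304, 238, 166, 186, 235, 352, 203, 102, 285, 175, 103, 73, 196, 398]
t=10: [209, 336, 166, 119, 148, 152, 350, 290, 175, 227, 224, 128, 241, 137, 301, 190, 128, 374, 233, 207]
t=11: [188, 65, 174, 118, 161, 167, 87, 328, 209, 283, 239, 135, 268, 199, 358, 213, 114, 146, 247, 307]
t=12: [266, 350, 258, 131, 198, 182, 139, 386, 281, 310, 269, 148, 328, 248, 177, 241, 113, 187, 315, 352]
t=13: [274, 134, 249, 198, 259, 243, 122, 201, 345, 391, 320, 192, 381, 362, 231, 287, 134, 271, 364, 156]
t=14: [324, 177, 285, 241, 288, 327, 145, 203, 79, 160, 421, 215, 148, 81, 227, 371, 205, 267, 116, 167]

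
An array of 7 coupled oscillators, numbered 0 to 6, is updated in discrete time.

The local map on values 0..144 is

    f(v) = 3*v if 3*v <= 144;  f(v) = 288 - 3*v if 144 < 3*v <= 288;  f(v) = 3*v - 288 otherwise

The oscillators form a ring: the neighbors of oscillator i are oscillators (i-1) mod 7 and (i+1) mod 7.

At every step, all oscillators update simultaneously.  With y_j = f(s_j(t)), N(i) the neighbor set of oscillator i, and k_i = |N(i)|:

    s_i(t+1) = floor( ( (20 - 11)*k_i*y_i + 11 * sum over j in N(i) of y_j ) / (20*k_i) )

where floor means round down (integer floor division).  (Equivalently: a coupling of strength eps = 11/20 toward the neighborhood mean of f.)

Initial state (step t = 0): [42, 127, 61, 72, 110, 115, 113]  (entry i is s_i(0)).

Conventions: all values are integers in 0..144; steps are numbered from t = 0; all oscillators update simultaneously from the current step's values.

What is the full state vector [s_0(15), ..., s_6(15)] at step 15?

Simulating step by step:
t=0: [42, 127, 61, 72, 110, 115, 113]
t=1: [96, 105, 92, 72, 54, 51, 73]
t=2: [26, 15, 32, 70, 113, 114, 68]
t=3: [70, 68, 77, 75, 59, 61, 74]
t=4: [76, 74, 66, 74, 96, 95, 80]
t=5: [58, 70, 76, 54, 18, 14, 38]
t=6: [104, 82, 83, 88, 70, 65, 94]
t=7: [24, 36, 35, 42, 67, 64, 34]
t=8: [90, 97, 111, 109, 100, 95, 92]
t=9: [12, 18, 31, 33, 16, 7, 11]
t=10: [40, 59, 83, 83, 54, 31, 30]
t=11: [109, 93, 58, 62, 93, 101, 99]
t=12: [22, 46, 81, 79, 36, 11, 18]
t=13: [82, 92, 72, 65, 71, 59, 51]
t=14: [59, 36, 61, 82, 89, 107, 102]
t=15: [84, 108, 88, 53, 30, 25, 47]

Answer: [84, 108, 88, 53, 30, 25, 47]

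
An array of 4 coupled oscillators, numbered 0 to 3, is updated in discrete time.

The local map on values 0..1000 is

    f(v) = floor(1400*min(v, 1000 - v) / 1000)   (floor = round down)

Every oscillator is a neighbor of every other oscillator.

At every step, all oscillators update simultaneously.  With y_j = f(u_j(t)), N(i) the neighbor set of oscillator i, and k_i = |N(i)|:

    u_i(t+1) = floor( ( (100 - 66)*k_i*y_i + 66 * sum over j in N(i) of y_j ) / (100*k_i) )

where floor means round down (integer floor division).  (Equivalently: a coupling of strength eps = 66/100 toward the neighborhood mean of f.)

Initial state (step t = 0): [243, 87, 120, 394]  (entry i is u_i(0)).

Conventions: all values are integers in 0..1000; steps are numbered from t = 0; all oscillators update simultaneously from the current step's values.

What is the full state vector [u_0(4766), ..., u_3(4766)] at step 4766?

Simulating step by step:
t=0: [243, 87, 120, 394]
t=1: [300, 274, 279, 325]
t=2: [412, 408, 409, 417]
t=3: [575, 574, 575, 576]
t=4: [594, 594, 594, 594]
t=5: [568, 568, 568, 568]
t=6: [604, 604, 604, 604]
t=7: [554, 554, 554, 554]
t=8: [624, 624, 624, 624]
t=9: [526, 526, 526, 526]
t=10: [663, 663, 663, 663]
t=11: [471, 471, 471, 471]
t=12: [659, 659, 659, 659]
t=13: [477, 477, 477, 477]
t=14: [667, 667, 667, 667]
t=15: [466, 466, 466, 466]
t=16: [652, 652, 652, 652]
t=17: [487, 487, 487, 487]
t=18: [681, 681, 681, 681]
t=19: [446, 446, 446, 446]
t=20: [624, 624, 624, 624]

Answer: [667, 667, 667, 667]
Key observation: The state at step 8, [624, 624, 624, 624], reappears at step 20: the system is in a cycle of period 12 from step 8 on.  Therefore the state at step 4766 equals the state at step 8 + ((4766 - 8) mod 12) = 14, which is [667, 667, 667, 667].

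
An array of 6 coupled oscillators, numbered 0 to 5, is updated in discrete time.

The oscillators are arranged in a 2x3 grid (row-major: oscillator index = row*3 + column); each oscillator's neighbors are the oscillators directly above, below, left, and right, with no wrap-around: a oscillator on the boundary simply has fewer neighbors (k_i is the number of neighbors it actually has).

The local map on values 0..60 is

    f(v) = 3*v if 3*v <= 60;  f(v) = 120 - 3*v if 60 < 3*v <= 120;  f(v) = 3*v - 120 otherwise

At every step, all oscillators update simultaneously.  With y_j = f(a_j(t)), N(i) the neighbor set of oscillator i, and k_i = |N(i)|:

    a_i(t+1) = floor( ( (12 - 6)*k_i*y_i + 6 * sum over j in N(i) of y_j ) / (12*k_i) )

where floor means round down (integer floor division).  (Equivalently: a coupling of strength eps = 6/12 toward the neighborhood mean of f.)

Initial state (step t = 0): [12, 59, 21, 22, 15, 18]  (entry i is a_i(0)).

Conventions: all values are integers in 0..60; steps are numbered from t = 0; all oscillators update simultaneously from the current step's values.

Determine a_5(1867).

Answer: a_5(1867) = 32
Key observation: The state at step 24, [27, 17, 27, 27, 17, 27], reappears at step 32: the system is in a cycle of period 8 from step 24 on.  Therefore the state at step 1867 equals the state at step 24 + ((1867 - 24) mod 8) = 27, which is [32, 41, 32, 32, 41, 32].

Derivation:
t=0: [12, 59, 21, 22, 15, 18]
t=1: [45, 51, 56, 47, 50, 52]
t=2: [21, 32, 41, 21, 30, 37]
t=3: [48, 27, 9, 50, 30, 12]
t=4: [29, 33, 32, 28, 32, 32]
t=5: [30, 24, 23, 32, 25, 24]
t=6: [33, 45, 49, 30, 42, 48]
t=7: [21, 16, 23, 21, 14, 20]
t=8: [54, 49, 52, 53, 48, 53]
t=9: [37, 30, 34, 36, 29, 34]
t=10: [15, 25, 21, 16, 26, 21]
t=11: [45, 46, 54, 45, 46, 53]
t=12: [15, 21, 35, 15, 21, 34]
t=13: [48, 48, 26, 48, 48, 27]
t=14: [24, 27, 36, 24, 26, 36]
t=15: [45, 36, 18, 46, 37, 19]
t=16: [15, 19, 44, 15, 19, 44]
t=17: [48, 47, 23, 48, 47, 23]
t=18: [23, 26, 43, 23, 26, 43]
t=19: [48, 38, 17, 48, 38, 17]
t=20: [19, 16, 39, 19, 16, 39]
t=21: [54, 42, 14, 54, 42, 14]
t=22: [33, 18, 33, 33, 18, 33]
t=23: [29, 43, 29, 29, 43, 29]
t=24: [27, 17, 27, 27, 17, 27]
t=25: [42, 47, 42, 42, 47, 42]
t=26: [9, 16, 9, 9, 16, 9]
t=27: [32, 41, 32, 32, 41, 32]
t=28: [18, 10, 18, 18, 10, 18]
t=29: [48, 38, 48, 48, 38, 48]
t=30: [19, 12, 19, 19, 12, 19]
t=31: [51, 43, 51, 51, 43, 51]
t=32: [27, 17, 27, 27, 17, 27]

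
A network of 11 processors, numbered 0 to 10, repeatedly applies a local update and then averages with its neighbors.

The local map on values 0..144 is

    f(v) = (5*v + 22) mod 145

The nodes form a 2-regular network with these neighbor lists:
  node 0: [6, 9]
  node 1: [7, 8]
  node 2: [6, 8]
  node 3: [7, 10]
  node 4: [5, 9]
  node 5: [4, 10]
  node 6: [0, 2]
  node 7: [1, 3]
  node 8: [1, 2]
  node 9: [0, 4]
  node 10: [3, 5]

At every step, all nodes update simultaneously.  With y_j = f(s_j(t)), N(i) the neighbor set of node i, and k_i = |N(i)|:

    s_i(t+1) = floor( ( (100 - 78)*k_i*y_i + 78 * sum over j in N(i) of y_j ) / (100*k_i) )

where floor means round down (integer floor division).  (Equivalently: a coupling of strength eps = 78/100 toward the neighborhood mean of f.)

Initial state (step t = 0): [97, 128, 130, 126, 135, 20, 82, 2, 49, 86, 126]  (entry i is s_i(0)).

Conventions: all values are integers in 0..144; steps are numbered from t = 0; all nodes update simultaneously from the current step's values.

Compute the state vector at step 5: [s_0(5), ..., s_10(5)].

Simulating step by step:
t=0: [97, 128, 130, 126, 135, 20, 82, 2, 49, 86, 126]
t=1: [77, 78, 123, 56, 79, 100, 95, 67, 94, 77, 91]
t=2: [95, 75, 58, 45, 107, 85, 81, 67, 82, 120, 47]
t=3: [83, 105, 113, 92, 47, 93, 62, 96, 81, 81, 69]
t=4: [70, 104, 71, 66, 98, 85, 12, 76, 76, 74, 55]
t=5: [89, 110, 94, 60, 61, 35, 83, 90, 100, 84, 30]

Answer: [89, 110, 94, 60, 61, 35, 83, 90, 100, 84, 30]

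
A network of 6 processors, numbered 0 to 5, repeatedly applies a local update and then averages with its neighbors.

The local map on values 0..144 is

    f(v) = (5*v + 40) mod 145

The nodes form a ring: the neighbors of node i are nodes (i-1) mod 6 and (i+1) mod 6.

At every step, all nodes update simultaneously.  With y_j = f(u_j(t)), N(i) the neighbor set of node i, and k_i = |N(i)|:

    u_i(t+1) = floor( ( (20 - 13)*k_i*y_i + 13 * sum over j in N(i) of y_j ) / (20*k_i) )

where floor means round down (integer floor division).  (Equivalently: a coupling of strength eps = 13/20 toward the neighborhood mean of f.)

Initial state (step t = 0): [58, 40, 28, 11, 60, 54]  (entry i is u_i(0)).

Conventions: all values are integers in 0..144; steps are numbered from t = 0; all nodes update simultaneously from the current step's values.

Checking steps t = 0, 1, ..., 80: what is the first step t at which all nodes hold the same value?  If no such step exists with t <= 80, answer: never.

Simulating step by step:
t=0: [58, 40, 28, 11, 60, 54]  (not all equal)
t=1: [51, 57, 74, 60, 54, 36]  (not all equal)
t=2: [37, 52, 69, 63, 47, 34]  (not all equal)
t=3: [52, 60, 57, 95, 87, 91]  (not all equal)
t=4: [39, 32, 54, 52, 59, 37]  (not all equal)
t=5: [75, 55, 28, 24, 45, 71]  (not all equal)
t=6: [86, 60, 25, 55, 81, 116]  (not all equal)
t=7: [41, 35, 31, 18, 24, 28]  (not all equal)
t=8: [69, 73, 82, 66, 58, 49]  (not all equal)
t=9: [116, 76, 68, 45, 85, 92]  (not all equal)
t=10: [77, 87, 112, 81, 70, 45]  (not all equal)
t=11: [99, 64, 23, 42, 77, 118]  (not all equal)
t=12: [74, 60, 60, 83, 97, 93]  (not all equal)
t=13: [81, 72, 40, 52, 60, 92]  (not all equal)
t=14: [60, 72, 72, 50, 41, 42]  (not all equal)
t=15: [87, 90, 74, 68, 69, 85]  (not all equal)
t=16: [41, 71, 89, 101, 72, 54]  (not all equal)
t=17: [75, 85, 87, 90, 80, 75]  (not all equal)
t=18: [94, 64, 41, 33, 60, 86]  (not all equal)
t=19: [60, 81, 77, 69, 48, 52]  (not all equal)
t=20: [24, 63, 81, 121, 81, 63]  (not all equal)
t=21: [47, 30, 45, 29, 45, 30]  (not all equal)
t=22: [74, 97, 69, 92, 69, 97]  (not all equal)
t=23: [100, 101, 83, 84, 83, 101]  (not all equal)
t=24: [108, 79, 50, 21, 50, 79]  (not all equal)
t=25: [0, 0, 0, 0, 0, 0]  (all equal)

Answer: 25
Key observation: Synchronization is absorbing here: once all nodes are equal they stay equal, and step 25 is the first all-equal step.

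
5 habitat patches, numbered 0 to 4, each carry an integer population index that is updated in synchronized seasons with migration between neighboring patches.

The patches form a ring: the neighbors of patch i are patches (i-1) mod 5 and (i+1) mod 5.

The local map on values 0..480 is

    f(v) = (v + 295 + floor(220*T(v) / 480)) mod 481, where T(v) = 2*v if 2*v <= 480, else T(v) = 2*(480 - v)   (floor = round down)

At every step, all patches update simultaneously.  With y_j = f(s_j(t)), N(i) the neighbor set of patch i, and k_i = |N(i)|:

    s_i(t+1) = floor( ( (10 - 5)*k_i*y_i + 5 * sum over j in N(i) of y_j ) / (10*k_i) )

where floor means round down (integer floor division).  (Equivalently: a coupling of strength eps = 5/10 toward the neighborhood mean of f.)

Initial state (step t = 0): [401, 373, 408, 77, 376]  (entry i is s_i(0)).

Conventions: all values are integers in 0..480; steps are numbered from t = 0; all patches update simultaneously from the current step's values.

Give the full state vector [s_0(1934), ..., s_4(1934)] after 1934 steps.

Answer: [277, 277, 277, 277, 277]
Key observation: The state at step 3, [277, 277, 277, 277, 277], reappears at step 4: the system is in a cycle of period 1 from step 3 on.  Therefore the state at step 1934 equals the state at step 3 + ((1934 - 3) mod 1) = 3, which is [277, 277, 277, 277, 277].

Derivation:
t=0: [401, 373, 408, 77, 376]
t=1: [286, 286, 325, 364, 324]
t=2: [278, 278, 280, 282, 280]
t=3: [277, 277, 277, 277, 277]
t=4: [277, 277, 277, 277, 277]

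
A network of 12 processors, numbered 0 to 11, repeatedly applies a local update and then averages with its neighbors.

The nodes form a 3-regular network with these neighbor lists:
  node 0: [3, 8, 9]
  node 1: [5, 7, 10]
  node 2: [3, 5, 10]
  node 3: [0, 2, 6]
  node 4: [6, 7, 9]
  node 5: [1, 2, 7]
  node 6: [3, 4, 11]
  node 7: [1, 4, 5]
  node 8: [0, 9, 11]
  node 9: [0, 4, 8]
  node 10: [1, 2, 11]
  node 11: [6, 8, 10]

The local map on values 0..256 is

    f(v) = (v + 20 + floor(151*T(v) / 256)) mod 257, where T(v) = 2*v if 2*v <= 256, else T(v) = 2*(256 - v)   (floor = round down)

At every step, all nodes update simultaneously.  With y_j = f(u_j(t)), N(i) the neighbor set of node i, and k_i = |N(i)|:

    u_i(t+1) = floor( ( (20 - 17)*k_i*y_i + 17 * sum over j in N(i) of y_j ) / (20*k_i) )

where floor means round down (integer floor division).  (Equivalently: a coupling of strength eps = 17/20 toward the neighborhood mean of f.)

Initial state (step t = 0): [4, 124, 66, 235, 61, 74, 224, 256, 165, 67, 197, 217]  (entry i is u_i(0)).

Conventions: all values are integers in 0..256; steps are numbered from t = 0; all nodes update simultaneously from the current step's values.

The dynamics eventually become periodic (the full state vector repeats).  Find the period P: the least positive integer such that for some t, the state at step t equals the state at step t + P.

Simulating step by step:
t=0: [4, 124, 66, 235, 61, 74, 224, 256, 165, 67, 197, 217]
t=1: [67, 69, 90, 64, 82, 88, 60, 106, 67, 85, 67, 28]
t=2: [175, 203, 184, 174, 201, 212, 146, 201, 152, 180, 157, 148]
t=3: [33, 29, 31, 33, 31, 28, 33, 27, 34, 32, 32, 37]
t=4: [91, 82, 87, 89, 86, 82, 92, 82, 93, 90, 89, 92]
t=5: [217, 202, 208, 215, 210, 201, 214, 200, 218, 215, 209, 218]
t=6: [25, 28, 27, 26, 27, 28, 26, 27, 25, 26, 26, 25]
t=7: [75, 78, 77, 76, 76, 79, 76, 79, 74, 75, 77, 75]
t=8: [183, 190, 187, 185, 186, 190, 184, 189, 182, 183, 186, 184]
t=9: [31, 30, 30, 31, 31, 30, 31, 30, 31, 31, 30, 31]
t=10: [87, 85, 85, 86, 86, 85, 87, 85, 87, 87, 85, 86]
t=11: [208, 205, 205, 207, 207, 205, 207, 205, 208, 208, 205, 207]
t=12: [27, 28, 27, 27, 27, 28, 27, 27, 27, 27, 27, 27]
t=13: [78, 79, 78, 78, 78, 79, 78, 79, 78, 78, 78, 78]
t=14: [190, 191, 190, 190, 190, 191, 190, 191, 190, 190, 190, 190]
t=15: [30, 30, 30, 30, 30, 30, 30, 30, 30, 30, 30, 30]
t=16: [85, 85, 85, 85, 85, 85, 85, 85, 85, 85, 85, 85]
t=17: [205, 205, 205, 205, 205, 205, 205, 205, 205, 205, 205, 205]
t=18: [28, 28, 28, 28, 28, 28, 28, 28, 28, 28, 28, 28]
t=19: [81, 81, 81, 81, 81, 81, 81, 81, 81, 81, 81, 81]
t=20: [196, 196, 196, 196, 196, 196, 196, 196, 196, 196, 196, 196]
t=21: [29, 29, 29, 29, 29, 29, 29, 29, 29, 29, 29, 29]
t=22: [83, 83, 83, 83, 83, 83, 83, 83, 83, 83, 83, 83]
t=23: [200, 200, 200, 200, 200, 200, 200, 200, 200, 200, 200, 200]
t=24: [29, 29, 29, 29, 29, 29, 29, 29, 29, 29, 29, 29]

Answer: 3
Key observation: The state at step 21, [29, 29, 29, 29, 29, 29, 29, 29, 29, 29, 29, 29], reappears at step 24 — and no state repeats earlier — so the cycle the system enters has period 3.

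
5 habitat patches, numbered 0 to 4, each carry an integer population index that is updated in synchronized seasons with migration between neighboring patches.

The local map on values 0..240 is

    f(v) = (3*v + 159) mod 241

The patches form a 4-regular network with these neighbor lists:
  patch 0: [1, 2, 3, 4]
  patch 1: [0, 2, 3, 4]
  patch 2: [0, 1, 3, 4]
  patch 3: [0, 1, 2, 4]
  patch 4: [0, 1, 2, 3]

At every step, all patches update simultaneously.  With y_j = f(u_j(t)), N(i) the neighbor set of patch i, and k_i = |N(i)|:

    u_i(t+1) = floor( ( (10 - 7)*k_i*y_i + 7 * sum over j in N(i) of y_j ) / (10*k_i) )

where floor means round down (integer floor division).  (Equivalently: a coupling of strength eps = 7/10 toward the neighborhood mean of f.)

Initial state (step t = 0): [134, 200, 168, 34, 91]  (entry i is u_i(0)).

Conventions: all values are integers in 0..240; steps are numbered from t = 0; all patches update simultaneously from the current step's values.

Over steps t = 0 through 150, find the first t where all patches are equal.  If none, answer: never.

Simulating step by step:
t=0: [134, 200, 168, 34, 91]  (not all equal)
t=1: [98, 93, 111, 91, 112]  (not all equal)
t=2: [135, 133, 110, 132, 110]  (not all equal)
t=3: [53, 52, 43, 52, 43]  (not all equal)
t=4: [65, 65, 61, 65, 61]  (not all equal)
t=5: [108, 108, 107, 108, 107]  (not all equal)
t=6: [84, 84, 114, 84, 114]  (not all equal)
t=7: [117, 117, 98, 117, 98]  (not all equal)
t=8: [92, 92, 115, 92, 115]  (not all equal)
t=9: [133, 133, 112, 133, 112]  (not all equal)
t=10: [53, 53, 46, 53, 46]  (not all equal)
t=11: [69, 69, 67, 69, 67]  (not all equal)
t=12: [122, 122, 122, 122, 122]  (all equal)

Answer: 12
Key observation: Synchronization is absorbing here: once all patches are equal they stay equal, and step 12 is the first all-equal step.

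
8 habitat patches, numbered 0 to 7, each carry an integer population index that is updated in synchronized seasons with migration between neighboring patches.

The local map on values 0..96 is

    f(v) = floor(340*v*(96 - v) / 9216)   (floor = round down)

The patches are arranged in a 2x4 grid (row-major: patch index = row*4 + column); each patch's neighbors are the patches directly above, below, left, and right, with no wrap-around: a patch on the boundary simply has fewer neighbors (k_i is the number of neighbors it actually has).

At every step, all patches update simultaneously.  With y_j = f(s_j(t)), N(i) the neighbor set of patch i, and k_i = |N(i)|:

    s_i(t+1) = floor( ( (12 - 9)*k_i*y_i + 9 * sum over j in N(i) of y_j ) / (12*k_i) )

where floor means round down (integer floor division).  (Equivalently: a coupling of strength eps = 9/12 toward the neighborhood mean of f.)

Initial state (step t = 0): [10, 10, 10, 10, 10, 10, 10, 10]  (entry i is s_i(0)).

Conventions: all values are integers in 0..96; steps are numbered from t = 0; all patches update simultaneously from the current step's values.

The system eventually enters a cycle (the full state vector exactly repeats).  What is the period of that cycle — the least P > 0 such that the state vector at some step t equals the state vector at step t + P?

Simulating step by step:
t=0: [10, 10, 10, 10, 10, 10, 10, 10]
t=1: [31, 31, 31, 31, 31, 31, 31, 31]
t=2: [74, 74, 74, 74, 74, 74, 74, 74]
t=3: [60, 60, 60, 60, 60, 60, 60, 60]
t=4: [79, 79, 79, 79, 79, 79, 79, 79]
t=5: [49, 49, 49, 49, 49, 49, 49, 49]
t=6: [84, 84, 84, 84, 84, 84, 84, 84]
t=7: [37, 37, 37, 37, 37, 37, 37, 37]
t=8: [80, 80, 80, 80, 80, 80, 80, 80]
t=9: [47, 47, 47, 47, 47, 47, 47, 47]
t=10: [84, 84, 84, 84, 84, 84, 84, 84]

Answer: 4
Key observation: The state at step 6, [84, 84, 84, 84, 84, 84, 84, 84], reappears at step 10 — and no state repeats earlier — so the cycle the system enters has period 4.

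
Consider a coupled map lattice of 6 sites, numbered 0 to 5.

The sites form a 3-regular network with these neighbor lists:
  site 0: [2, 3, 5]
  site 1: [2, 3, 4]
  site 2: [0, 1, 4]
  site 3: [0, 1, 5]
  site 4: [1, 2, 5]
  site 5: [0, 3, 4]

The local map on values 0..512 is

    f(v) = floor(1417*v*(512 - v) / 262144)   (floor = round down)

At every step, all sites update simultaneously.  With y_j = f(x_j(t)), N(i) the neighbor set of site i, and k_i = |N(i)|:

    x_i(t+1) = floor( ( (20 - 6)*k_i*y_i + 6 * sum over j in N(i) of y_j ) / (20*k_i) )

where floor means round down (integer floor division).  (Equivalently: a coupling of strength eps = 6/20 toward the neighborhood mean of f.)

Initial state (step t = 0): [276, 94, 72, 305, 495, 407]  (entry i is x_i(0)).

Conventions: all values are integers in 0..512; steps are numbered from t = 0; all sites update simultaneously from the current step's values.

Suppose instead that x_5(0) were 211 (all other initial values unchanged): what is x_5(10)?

Answer: x_5(10) = 326
Key observation: This trace re-runs the system from the modified initial state.

Derivation:
t=0: [276, 94, 72, 305, 495, 211]
t=1: [331, 204, 180, 329, 104, 313]
t=2: [324, 325, 315, 327, 260, 322]
t=3: [329, 331, 335, 327, 347, 332]
t=4: [324, 321, 319, 326, 312, 322]
t=5: [329, 331, 332, 327, 335, 330]
t=6: [324, 323, 322, 326, 321, 324]
t=7: [328, 329, 329, 327, 330, 329]
t=8: [325, 325, 325, 326, 324, 325]
t=9: [327, 328, 328, 327, 328, 328]
t=10: [326, 326, 326, 326, 326, 326]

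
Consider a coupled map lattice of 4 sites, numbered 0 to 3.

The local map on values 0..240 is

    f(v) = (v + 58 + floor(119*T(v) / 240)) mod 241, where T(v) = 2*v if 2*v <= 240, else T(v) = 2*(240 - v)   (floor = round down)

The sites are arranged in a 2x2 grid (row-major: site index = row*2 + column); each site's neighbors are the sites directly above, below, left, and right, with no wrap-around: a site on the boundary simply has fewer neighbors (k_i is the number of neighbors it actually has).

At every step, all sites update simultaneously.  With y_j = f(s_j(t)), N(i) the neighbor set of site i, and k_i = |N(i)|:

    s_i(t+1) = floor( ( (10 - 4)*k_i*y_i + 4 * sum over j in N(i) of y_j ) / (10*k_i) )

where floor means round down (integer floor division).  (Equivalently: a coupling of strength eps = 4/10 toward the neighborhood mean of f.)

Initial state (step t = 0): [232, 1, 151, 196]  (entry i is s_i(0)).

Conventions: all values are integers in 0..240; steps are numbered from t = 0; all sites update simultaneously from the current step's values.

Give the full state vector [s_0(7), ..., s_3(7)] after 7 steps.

Simulating step by step:
t=0: [232, 1, 151, 196]
t=1: [56, 57, 56, 56]
t=2: [169, 170, 169, 169]
t=3: [56, 56, 56, 56]
t=4: [169, 169, 169, 169]
t=5: [56, 56, 56, 56]
t=6: [169, 169, 169, 169]
t=7: [56, 56, 56, 56]

Answer: [56, 56, 56, 56]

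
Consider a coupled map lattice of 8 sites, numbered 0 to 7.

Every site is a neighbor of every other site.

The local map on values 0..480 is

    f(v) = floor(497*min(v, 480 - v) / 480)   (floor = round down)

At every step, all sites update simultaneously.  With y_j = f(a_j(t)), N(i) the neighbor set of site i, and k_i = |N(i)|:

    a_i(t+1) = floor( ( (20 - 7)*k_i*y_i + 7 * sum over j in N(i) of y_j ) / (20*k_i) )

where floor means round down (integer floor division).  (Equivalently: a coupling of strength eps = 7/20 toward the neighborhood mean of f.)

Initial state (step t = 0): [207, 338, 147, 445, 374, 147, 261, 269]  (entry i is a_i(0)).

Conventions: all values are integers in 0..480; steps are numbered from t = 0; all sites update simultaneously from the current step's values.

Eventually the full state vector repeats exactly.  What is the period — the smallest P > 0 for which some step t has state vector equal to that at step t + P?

Answer: 2
Key observation: The state at step 16, [246, 246, 246, 246, 246, 246, 246, 246], reappears at step 18 — and no state repeats earlier — so the cycle the system enters has period 2.

Derivation:
t=0: [207, 338, 147, 445, 374, 147, 261, 269]
t=1: [191, 150, 153, 84, 128, 153, 198, 193]
t=2: [182, 157, 159, 116, 143, 159, 187, 183]
t=3: [179, 163, 164, 138, 155, 164, 182, 179]
t=4: [179, 169, 169, 153, 164, 169, 181, 179]
t=5: [181, 174, 174, 165, 171, 174, 182, 181]
t=6: [184, 180, 180, 174, 178, 180, 185, 184]
t=7: [188, 186, 186, 182, 185, 186, 189, 188]
t=8: [193, 192, 192, 189, 191, 192, 193, 193]
t=9: [198, 197, 197, 196, 197, 197, 198, 198]
t=10: [204, 203, 203, 202, 203, 203, 204, 204]
t=11: [210, 210, 210, 209, 210, 210, 210, 210]
t=12: [216, 216, 216, 216, 216, 216, 216, 216]
t=13: [223, 223, 223, 223, 223, 223, 223, 223]
t=14: [230, 230, 230, 230, 230, 230, 230, 230]
t=15: [238, 238, 238, 238, 238, 238, 238, 238]
t=16: [246, 246, 246, 246, 246, 246, 246, 246]
t=17: [242, 242, 242, 242, 242, 242, 242, 242]
t=18: [246, 246, 246, 246, 246, 246, 246, 246]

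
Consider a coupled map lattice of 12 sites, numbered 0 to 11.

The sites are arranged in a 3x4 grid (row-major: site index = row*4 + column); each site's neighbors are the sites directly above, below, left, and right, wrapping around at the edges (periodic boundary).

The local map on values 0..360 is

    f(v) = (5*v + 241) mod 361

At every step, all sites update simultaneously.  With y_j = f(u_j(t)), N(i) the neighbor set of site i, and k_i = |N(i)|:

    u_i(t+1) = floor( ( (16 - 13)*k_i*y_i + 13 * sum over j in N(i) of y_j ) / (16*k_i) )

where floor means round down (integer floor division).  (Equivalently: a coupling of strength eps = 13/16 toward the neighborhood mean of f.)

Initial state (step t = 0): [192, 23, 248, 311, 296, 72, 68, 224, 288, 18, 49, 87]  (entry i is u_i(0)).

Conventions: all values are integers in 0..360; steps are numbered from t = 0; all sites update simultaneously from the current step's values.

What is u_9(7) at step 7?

Simulating step by step:
t=0: [192, 23, 248, 311, 296, 72, 68, 224, 288, 18, 49, 87]
t=1: [270, 214, 220, 217, 229, 285, 179, 288, 255, 256, 206, 260]
t=2: [199, 185, 193, 195, 194, 175, 193, 185, 140, 158, 133, 168]
t=3: [143, 141, 129, 170, 123, 136, 108, 166, 233, 163, 220, 193]
t=4: [183, 231, 142, 178, 249, 189, 208, 131, 228, 266, 186, 213]
t=5: [156, 166, 174, 150, 139, 157, 157, 136, 150, 186, 174, 165]
t=6: [279, 211, 198, 227, 257, 250, 170, 267, 242, 209, 160, 219]
t=7: [156, 159, 196, 202, 92, 111, 132, 153, 149, 157, 184, 199]

Answer: u_9(7) = 157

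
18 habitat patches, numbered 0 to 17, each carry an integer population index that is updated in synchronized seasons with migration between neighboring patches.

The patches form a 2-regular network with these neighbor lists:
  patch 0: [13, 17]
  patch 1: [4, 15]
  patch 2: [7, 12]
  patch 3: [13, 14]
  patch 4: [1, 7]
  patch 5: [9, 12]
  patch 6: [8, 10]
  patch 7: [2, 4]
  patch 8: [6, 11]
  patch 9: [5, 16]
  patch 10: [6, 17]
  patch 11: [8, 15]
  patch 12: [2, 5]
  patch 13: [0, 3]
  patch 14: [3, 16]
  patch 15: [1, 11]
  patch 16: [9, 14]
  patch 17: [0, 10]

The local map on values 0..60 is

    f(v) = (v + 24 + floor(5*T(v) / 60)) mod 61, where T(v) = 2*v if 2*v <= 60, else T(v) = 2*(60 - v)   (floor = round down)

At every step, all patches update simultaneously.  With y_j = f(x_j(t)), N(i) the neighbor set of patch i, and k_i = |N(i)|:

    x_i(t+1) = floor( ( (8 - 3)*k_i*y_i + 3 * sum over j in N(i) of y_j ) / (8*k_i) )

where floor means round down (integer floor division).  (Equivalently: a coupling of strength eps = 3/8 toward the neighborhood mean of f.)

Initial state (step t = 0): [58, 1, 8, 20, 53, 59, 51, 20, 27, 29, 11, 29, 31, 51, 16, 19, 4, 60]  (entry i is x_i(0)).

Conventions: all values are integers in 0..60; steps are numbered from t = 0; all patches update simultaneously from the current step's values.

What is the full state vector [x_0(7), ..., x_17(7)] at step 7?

Simulating step by step:
t=0: [58, 1, 8, 20, 53, 59, 51, 20, 27, 29, 11, 29, 31, 51, 16, 19, 4, 60]
t=1: [20, 27, 40, 40, 24, 35, 26, 38, 47, 45, 29, 54, 47, 22, 40, 44, 36, 25]
t=2: [48, 45, 6, 14, 43, 5, 46, 13, 21, 7, 55, 15, 9, 40, 5, 19, 4, 52]
t=3: [12, 16, 33, 31, 14, 30, 19, 31, 39, 30, 16, 43, 32, 13, 30, 38, 28, 15]
t=4: [38, 34, 22, 55, 43, 59, 37, 44, 13, 58, 42, 6, 48, 42, 58, 11, 57, 40]
t=5: [5, 8, 34, 16, 6, 20, 10, 16, 30, 21, 6, 33, 21, 9, 20, 28, 20, 6]
t=6: [30, 36, 17, 41, 33, 47, 38, 32, 43, 47, 31, 21, 39, 34, 46, 41, 47, 30]
t=7: [48, 3, 39, 6, 11, 10, 15, 45, 14, 12, 48, 32, 13, 13, 10, 13, 11, 59]

Answer: [48, 3, 39, 6, 11, 10, 15, 45, 14, 12, 48, 32, 13, 13, 10, 13, 11, 59]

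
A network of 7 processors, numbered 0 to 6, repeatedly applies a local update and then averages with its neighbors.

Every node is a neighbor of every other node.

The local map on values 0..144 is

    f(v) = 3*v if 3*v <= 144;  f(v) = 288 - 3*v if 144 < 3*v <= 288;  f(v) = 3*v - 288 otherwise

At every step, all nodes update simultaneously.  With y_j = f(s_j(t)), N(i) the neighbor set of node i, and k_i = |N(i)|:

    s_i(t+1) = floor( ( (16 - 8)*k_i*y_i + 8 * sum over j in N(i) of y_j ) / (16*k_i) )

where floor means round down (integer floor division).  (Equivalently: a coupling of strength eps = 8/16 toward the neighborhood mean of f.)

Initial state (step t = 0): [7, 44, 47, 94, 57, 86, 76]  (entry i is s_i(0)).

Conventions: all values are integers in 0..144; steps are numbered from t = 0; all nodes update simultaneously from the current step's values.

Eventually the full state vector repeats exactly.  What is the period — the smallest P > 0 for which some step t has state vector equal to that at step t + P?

Answer: 2
Key observation: The state at step 68, [109, 107, 107, 109, 107, 109, 109], reappears at step 70 — and no state repeats earlier — so the cycle the system enters has period 2.

Derivation:
t=0: [7, 44, 47, 94, 57, 86, 76]
t=1: [51, 97, 101, 44, 91, 54, 67]
t=2: [99, 44, 49, 97, 49, 95, 79]
t=3: [43, 95, 98, 41, 98, 41, 61]
t=4: [95, 42, 43, 92, 43, 92, 85]
t=5: [38, 89, 90, 42, 90, 42, 50]
t=6: [94, 55, 54, 99, 54, 99, 104]
t=7: [37, 86, 87, 39, 87, 39, 45]
t=8: [93, 59, 58, 95, 58, 95, 103]
t=9: [35, 77, 78, 32, 78, 32, 40]
t=10: [92, 72, 71, 88, 71, 88, 98]
t=11: [29, 54, 55, 34, 55, 34, 26]
t=12: [98, 114, 113, 104, 113, 104, 94]
t=13: [20, 40, 39, 28, 39, 28, 20]
t=14: [78, 103, 102, 88, 102, 88, 78]
t=15: [40, 26, 25, 27, 25, 27, 40]
t=16: [102, 85, 83, 86, 83, 86, 102]
t=17: [24, 31, 33, 29, 33, 29, 24]
t=18: [80, 89, 92, 87, 92, 87, 80]
t=19: [36, 25, 21, 27, 21, 27, 36]
t=20: [93, 79, 74, 82, 74, 82, 93]
t=21: [27, 45, 51, 41, 51, 41, 27]
t=22: [101, 124, 124, 119, 124, 119, 101]
t=23: [41, 70, 70, 63, 70, 63, 41]
t=24: [107, 89, 89, 97, 89, 97, 107]
t=25: [25, 20, 20, 12, 20, 12, 25]
t=26: [64, 58, 58, 48, 58, 48, 64]
t=27: [108, 116, 116, 128, 116, 128, 108]
t=28: [52, 62, 62, 77, 62, 77, 52]
t=29: [112, 99, 99, 80, 99, 80, 112]
t=30: [38, 22, 22, 38, 22, 38, 38]
t=31: [102, 82, 82, 102, 82, 102, 102]
t=32: [24, 34, 34, 24, 34, 24, 24]
t=33: [79, 92, 92, 79, 92, 79, 79]
t=34: [41, 25, 25, 41, 25, 41, 41]
t=35: [111, 91, 91, 111, 91, 111, 111]
t=36: [37, 25, 25, 37, 25, 37, 37]
t=37: [102, 87, 87, 102, 87, 102, 102]
t=38: [20, 24, 24, 20, 24, 20, 20]
t=39: [63, 68, 68, 63, 68, 63, 63]
t=40: [95, 89, 89, 95, 89, 95, 95]
t=41: [7, 15, 15, 7, 15, 7, 7]
t=42: [27, 37, 37, 27, 37, 27, 27]
t=43: [88, 101, 101, 88, 101, 88, 88]
t=44: [21, 18, 18, 21, 18, 21, 21]
t=45: [60, 57, 57, 60, 57, 60, 60]
t=46: [110, 114, 114, 110, 114, 110, 110]
t=47: [45, 50, 50, 45, 50, 45, 45]
t=48: [135, 137, 137, 135, 137, 135, 135]
t=49: [118, 121, 121, 118, 121, 118, 118]
t=50: [68, 72, 72, 68, 72, 68, 68]
t=51: [81, 76, 76, 81, 76, 81, 81]
t=52: [48, 55, 55, 48, 55, 48, 48]
t=53: [138, 130, 130, 138, 130, 138, 138]
t=54: [120, 110, 110, 120, 110, 120, 120]
t=55: [64, 52, 52, 64, 52, 64, 64]
t=56: [105, 120, 120, 105, 120, 105, 105]
t=57: [38, 57, 57, 38, 57, 38, 38]
t=58: [114, 116, 116, 114, 116, 114, 114]
t=59: [55, 58, 58, 55, 58, 55, 55]
t=60: [120, 117, 117, 120, 117, 120, 120]
t=61: [69, 66, 66, 69, 66, 69, 69]
t=62: [83, 87, 87, 83, 87, 83, 83]
t=63: [36, 31, 31, 36, 31, 36, 36]
t=64: [104, 98, 98, 104, 98, 104, 104]
t=65: [19, 12, 12, 19, 12, 19, 19]
t=66: [51, 43, 43, 51, 43, 51, 51]
t=67: [133, 131, 131, 133, 131, 133, 133]
t=68: [109, 107, 107, 109, 107, 109, 109]
t=69: [37, 35, 35, 37, 35, 37, 37]
t=70: [109, 107, 107, 109, 107, 109, 109]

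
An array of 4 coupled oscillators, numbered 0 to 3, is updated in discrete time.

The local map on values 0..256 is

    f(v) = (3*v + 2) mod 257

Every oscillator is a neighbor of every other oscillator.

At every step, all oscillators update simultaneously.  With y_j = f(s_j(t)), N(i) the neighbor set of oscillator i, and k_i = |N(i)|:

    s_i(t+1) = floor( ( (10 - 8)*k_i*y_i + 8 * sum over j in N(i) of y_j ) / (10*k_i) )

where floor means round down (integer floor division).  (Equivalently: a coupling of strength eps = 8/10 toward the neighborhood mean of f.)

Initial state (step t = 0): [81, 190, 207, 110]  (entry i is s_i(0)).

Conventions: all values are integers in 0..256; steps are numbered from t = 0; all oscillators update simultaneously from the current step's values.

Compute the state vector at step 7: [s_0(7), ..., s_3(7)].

Simulating step by step:
t=0: [81, 190, 207, 110]
t=1: [113, 126, 122, 124]
t=2: [110, 107, 108, 108]
t=3: [69, 70, 69, 69]
t=4: [209, 209, 209, 209]
t=5: [115, 115, 115, 115]
t=6: [90, 90, 90, 90]
t=7: [15, 15, 15, 15]

Answer: [15, 15, 15, 15]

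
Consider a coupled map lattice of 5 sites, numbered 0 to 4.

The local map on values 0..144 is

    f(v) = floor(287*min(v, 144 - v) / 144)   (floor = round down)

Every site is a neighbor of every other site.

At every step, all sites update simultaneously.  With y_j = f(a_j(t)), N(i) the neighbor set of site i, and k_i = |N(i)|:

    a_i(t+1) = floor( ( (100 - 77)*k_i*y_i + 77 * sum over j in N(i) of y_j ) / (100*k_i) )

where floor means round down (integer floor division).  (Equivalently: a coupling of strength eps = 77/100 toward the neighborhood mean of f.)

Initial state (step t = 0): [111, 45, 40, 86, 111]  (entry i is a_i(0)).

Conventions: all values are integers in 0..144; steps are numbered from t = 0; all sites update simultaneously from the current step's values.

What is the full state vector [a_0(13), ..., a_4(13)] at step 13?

Answer: [65, 65, 65, 65, 65]

Derivation:
t=0: [111, 45, 40, 86, 111]
t=1: [81, 82, 82, 83, 81]
t=2: [123, 123, 123, 123, 123]
t=3: [41, 41, 41, 41, 41]
t=4: [81, 81, 81, 81, 81]
t=5: [125, 125, 125, 125, 125]
t=6: [37, 37, 37, 37, 37]
t=7: [73, 73, 73, 73, 73]
t=8: [141, 141, 141, 141, 141]
t=9: [5, 5, 5, 5, 5]
t=10: [9, 9, 9, 9, 9]
t=11: [17, 17, 17, 17, 17]
t=12: [33, 33, 33, 33, 33]
t=13: [65, 65, 65, 65, 65]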